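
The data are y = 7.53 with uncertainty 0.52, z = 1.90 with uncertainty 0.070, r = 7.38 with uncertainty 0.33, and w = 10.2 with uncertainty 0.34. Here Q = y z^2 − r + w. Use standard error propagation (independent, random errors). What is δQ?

2.79

Let p = y·z^2 = 27.2. δp/p = √((1·δy/y)² + (2·δz/z)²) = √(0.00477 + 0.00543) = 0.101, so δp = 2.75.
Q = p − r + w: δQ = √(δp² + δr² + δw²) = √(7.54 + 0.109 + 0.116) = 2.79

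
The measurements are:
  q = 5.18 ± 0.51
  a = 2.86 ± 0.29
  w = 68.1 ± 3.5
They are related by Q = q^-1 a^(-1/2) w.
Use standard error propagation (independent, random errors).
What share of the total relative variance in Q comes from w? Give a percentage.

17.7%

(δQ/Q)² = (-1·δq/q)² + (−½·δa/a)² + (1·δw/w)²
  q term: (-1×0.0985)² = 0.00969
  a term: (-0.5×0.101)² = 0.00257
  w term: (1×0.0514)² = 0.00264
Total = 0.0149. Share from w = 0.00264/0.0149 = 0.177.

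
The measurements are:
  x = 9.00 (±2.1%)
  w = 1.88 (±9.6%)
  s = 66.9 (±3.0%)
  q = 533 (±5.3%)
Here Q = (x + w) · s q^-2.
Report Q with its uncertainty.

0.00256 ± 0.000289

Let u = x + w = 10.9. δu = √(δx² + δw²) = √(0.0357 + 0.0326) = 0.261, so δu/u = 0.0240.
Q is then a monomial in u, s, q:
δQ/Q = √((δu/u)² + (1·δs/s)² + (-2·δq/q)²) = √(0.000577 + 0.000900 + 0.0112) = 0.113
Q = 0.00256, so δQ = 0.113 × 0.00256 = 0.000289.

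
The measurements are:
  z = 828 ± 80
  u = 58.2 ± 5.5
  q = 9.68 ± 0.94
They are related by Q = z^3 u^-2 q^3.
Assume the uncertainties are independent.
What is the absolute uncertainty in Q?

6.88e+07

Relative error in a monomial: (δQ/Q)² = Σ (nᵢ · δxᵢ/xᵢ)².
  (3·δz/z)² = (3×0.0966)² = 0.0840;  (-2·δu/u)² = (-2×0.0945)² = 0.0357;  (3·δq/q)² = (3×0.0971)² = 0.0849
δQ/Q = √(0.205) = 0.452
Q = 1.52e+08, so δQ = 0.452 × 1.52e+08 = 6.88e+07.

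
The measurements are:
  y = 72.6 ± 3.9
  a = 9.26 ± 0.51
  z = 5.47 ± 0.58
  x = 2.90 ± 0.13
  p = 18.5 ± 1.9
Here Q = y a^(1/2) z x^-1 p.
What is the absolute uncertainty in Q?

1280

Relative error in a monomial: (δQ/Q)² = Σ (nᵢ · δxᵢ/xᵢ)².
  (1·δy/y)² = (1×0.0537)² = 0.00289;  (½·δa/a)² = (0.5×0.0551)² = 0.000758;  (1·δz/z)² = (1×0.106)² = 0.0112;  (-1·δx/x)² = (-1×0.0448)² = 0.00201;  (1·δp/p)² = (1×0.103)² = 0.0105
δQ/Q = √(0.0274) = 0.166
Q = 7710, so δQ = 0.166 × 7710 = 1280.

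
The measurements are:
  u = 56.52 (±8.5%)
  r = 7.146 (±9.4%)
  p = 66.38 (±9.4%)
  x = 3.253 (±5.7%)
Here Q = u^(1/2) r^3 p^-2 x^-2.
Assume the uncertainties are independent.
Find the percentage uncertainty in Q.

Each factor contributes (exponent × relative error)² to (δQ/Q)²:
  (½·δu/u)² = (0.5×0.0850)² = 0.00181;  (3·δr/r)² = (3×0.0940)² = 0.0795;  (-2·δp/p)² = (-2×0.0940)² = 0.0353;  (-2·δx/x)² = (-2×0.0570)² = 0.0130
δQ/Q = √(0.130) = 0.360

36.0%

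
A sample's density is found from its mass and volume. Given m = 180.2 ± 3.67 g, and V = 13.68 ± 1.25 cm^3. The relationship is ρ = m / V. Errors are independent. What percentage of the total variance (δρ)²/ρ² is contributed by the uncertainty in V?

95.3%

(δρ/ρ)² = (1·δm/m)² + (-1·δV/V)²
  m term: (1×0.0204)² = 0.000415
  V term: (-1×0.0914)² = 0.00835
Total = 0.00876. Share from V = 0.00835/0.00876 = 0.953.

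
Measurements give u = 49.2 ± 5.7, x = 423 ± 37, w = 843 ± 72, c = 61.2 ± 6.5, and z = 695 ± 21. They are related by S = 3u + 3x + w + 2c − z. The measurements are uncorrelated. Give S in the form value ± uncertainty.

S is a linear combination, so absolute uncertainties add in quadrature:
  (3·δu)² = 292;  (3·δx)² = 12300;  (δw)² = 5180;  (2·δc)² = 169;  (δz)² = 441
δS = √(18400) = 136
S = 1690.

1690 ± 136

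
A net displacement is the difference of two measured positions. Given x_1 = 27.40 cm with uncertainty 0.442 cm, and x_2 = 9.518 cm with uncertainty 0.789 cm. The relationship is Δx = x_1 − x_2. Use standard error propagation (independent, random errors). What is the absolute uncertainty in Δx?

Δx is a linear combination, so absolute uncertainties add in quadrature:
  (δx_1)² = 0.195;  (δx_2)² = 0.623
δΔx = √(0.818) = 0.904 cm

0.904 cm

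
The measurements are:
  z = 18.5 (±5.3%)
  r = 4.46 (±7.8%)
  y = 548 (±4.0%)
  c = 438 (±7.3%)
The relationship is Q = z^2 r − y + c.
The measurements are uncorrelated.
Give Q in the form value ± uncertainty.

Let p = z^2·r = 1530. δp/p = √((2·δz/z)² + (1·δr/r)²) = √(0.0112 + 0.00608) = 0.132, so δp = 201.
Q = p − y + c: δQ = √(δp² + δy² + δc²) = √(40400 + 480 + 1020) = 205
Q = 1420.

1420 ± 205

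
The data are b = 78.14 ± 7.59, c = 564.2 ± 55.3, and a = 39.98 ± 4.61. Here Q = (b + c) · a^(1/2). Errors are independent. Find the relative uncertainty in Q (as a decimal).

0.104

Let u = b + c = 642.3. δu = √(δb² + δc²) = √(57.6 + 3060) = 55.8, so δu/u = 0.0869.
Q is then a monomial in u, a:
δQ/Q = √((δu/u)² + (½·δa/a)²) = √(0.00755 + 0.00332) = 0.104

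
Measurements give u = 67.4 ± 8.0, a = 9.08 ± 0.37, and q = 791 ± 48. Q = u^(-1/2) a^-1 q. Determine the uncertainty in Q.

0.999

Relative error in a monomial: (δQ/Q)² = Σ (nᵢ · δxᵢ/xᵢ)².
  (−½·δu/u)² = (-0.5×0.119)² = 0.00352;  (-1·δa/a)² = (-1×0.0407)² = 0.00166;  (1·δq/q)² = (1×0.0607)² = 0.00368
δQ/Q = √(0.00886) = 0.0942
Q = 10.6, so δQ = 0.0942 × 10.6 = 0.999.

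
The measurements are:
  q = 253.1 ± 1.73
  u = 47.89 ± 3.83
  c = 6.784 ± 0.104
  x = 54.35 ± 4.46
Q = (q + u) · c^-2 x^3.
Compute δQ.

2.61e+05

Let w = q + u = 301.0. δw = √(δq² + δu²) = √(2.99 + 14.7) = 4.20, so δw/w = 0.0140.
Q is then a monomial in w, c, x:
δQ/Q = √((δw/w)² + (-2·δc/c)² + (3·δx/x)²) = √(0.000195 + 0.000940 + 0.0606) = 0.248
Q = 1.05e+06, so δQ = 0.248 × 1.05e+06 = 2.61e+05.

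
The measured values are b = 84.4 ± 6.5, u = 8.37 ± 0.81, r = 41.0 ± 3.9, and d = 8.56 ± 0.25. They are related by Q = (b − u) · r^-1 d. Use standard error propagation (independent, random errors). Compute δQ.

2.09

Let w = b − u = 76.0. δw = √(δb² + δu²) = √(42.2 + 0.656) = 6.55, so δw/w = 0.0862.
Q is then a monomial in w, r, d:
δQ/Q = √((δw/w)² + (-1·δr/r)² + (1·δd/d)²) = √(0.00742 + 0.00905 + 0.000853) = 0.132
Q = 15.9, so δQ = 0.132 × 15.9 = 2.09.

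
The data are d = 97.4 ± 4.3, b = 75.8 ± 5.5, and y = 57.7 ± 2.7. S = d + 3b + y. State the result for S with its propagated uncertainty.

382 ± 17.3

For a sum/difference, combine absolute errors in quadrature:
  (δd)² = 18.5;  (3·δb)² = 272;  (δy)² = 7.29
δS = √(298) = 17.3
S = 382.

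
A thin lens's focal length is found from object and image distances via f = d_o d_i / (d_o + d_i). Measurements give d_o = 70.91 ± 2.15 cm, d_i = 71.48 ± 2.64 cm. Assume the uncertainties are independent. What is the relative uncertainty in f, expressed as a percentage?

2.39%

∂f/∂d_o = (d_i/(d_o+d_i))² = 0.252;  ∂f/∂d_i = (d_o/(d_o+d_i))² = 0.248
δf = √((∂f/∂d_o · δd_o)² + (∂f/∂d_i · δd_i)²) = √(0.294 + 0.429) = 0.850 cm
f = 35.60 cm, so δf/f = 0.850/35.60 = 0.0239.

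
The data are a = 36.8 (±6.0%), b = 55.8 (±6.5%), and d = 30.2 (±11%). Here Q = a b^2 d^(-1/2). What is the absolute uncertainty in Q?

3200

Relative error in a monomial: (δQ/Q)² = Σ (nᵢ · δxᵢ/xᵢ)².
  (1·δa/a)² = (1×0.0600)² = 0.00360;  (2·δb/b)² = (2×0.0650)² = 0.0169;  (−½·δd/d)² = (-0.5×0.110)² = 0.00302
δQ/Q = √(0.0235) = 0.153
Q = 20900, so δQ = 0.153 × 20900 = 3200.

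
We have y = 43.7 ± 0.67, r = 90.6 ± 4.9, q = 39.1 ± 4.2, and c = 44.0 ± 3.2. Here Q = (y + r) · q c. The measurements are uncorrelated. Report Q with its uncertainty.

(2.31 ± 0.312) × 10^5

Let u = y + r = 134. δu = √(δy² + δr²) = √(0.449 + 24.0) = 4.95, so δu/u = 0.0368.
Q is then a monomial in u, q, c:
δQ/Q = √((δu/u)² + (1·δq/q)² + (1·δc/c)²) = √(0.00136 + 0.0115 + 0.00529) = 0.135
Q = 2.31e+05, so δQ = 0.135 × 2.31e+05 = 31200.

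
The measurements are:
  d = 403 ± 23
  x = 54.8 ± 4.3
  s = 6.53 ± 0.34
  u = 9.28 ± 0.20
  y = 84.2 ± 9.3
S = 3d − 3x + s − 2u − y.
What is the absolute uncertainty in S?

70.8

Each term contributes (cᵢ δxᵢ)² to (δS)²:
  (3·δd)² = 4760;  (3·δx)² = 166;  (δs)² = 0.116;  (2·δu)² = 0.160;  (δy)² = 86.5
δS = √(5010) = 70.8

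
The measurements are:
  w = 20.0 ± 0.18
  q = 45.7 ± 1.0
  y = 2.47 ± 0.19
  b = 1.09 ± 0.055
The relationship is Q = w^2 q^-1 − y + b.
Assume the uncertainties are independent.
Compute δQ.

0.317

Let p = w^2·q^-1 = 8.75. δp/p = √((2·δw/w)² + (-1·δq/q)²) = √(0.000324 + 0.000479) = 0.0283, so δp = 0.248.
Q = p − y + b: δQ = √(δp² + δy² + δb²) = √(0.0615 + 0.0361 + 0.00302) = 0.317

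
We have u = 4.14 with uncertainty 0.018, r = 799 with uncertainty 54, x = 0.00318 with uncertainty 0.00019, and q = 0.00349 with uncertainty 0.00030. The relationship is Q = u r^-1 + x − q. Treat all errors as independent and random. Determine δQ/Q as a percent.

Let p = u·r^-1 = 0.00518. δp/p = √((1·δu/u)² + (-1·δr/r)²) = √(1.89e-05 + 0.00457) = 0.0677, so δp = 0.000351.
Q = p + x − q: δQ = √(δp² + δx² + δq²) = √(1.23e-07 + 3.61e-08 + 9e-08) = 0.000499
Q = 0.00487, so δQ/Q = 0.000499/0.00487 = 0.102.

10.2%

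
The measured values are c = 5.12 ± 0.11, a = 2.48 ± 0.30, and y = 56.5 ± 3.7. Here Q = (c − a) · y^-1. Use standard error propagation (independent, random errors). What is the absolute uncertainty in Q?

Let u = c − a = 2.64. δu = √(δc² + δa²) = √(0.0121 + 0.0900) = 0.320, so δu/u = 0.121.
Q is then a monomial in u, y:
δQ/Q = √((δu/u)² + (-1·δy/y)²) = √(0.0146 + 0.00429) = 0.138
Q = 0.0467, so δQ = 0.138 × 0.0467 = 0.00643.

0.00643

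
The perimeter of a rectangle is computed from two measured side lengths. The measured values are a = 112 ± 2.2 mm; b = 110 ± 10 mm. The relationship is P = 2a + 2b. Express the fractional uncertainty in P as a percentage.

4.61%

Absolute uncertainties add in quadrature for a linear combination:
  (2·δa)² = 19.4;  (2·δb)² = 400
δP = √(419) = 20.5 mm
P = 444 mm, so δP/P = 20.5/444 = 0.0461.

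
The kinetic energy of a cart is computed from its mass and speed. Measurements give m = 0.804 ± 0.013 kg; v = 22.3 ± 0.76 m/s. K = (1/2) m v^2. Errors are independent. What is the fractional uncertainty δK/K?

0.0701

Products/powers → add relative errors in quadrature, weighted by exponent:
  (1·δm/m)² = (1×0.0162)² = 0.000261;  (2·δv/v)² = (2×0.0341)² = 0.00465
δK/K = √(0.00491) = 0.0701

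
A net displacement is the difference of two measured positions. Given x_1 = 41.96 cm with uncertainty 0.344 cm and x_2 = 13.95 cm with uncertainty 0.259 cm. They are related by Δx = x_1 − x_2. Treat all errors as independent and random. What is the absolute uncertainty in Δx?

Sums and differences: (δΔx)² = Σ (cᵢ δxᵢ)².
  (δx_1)² = 0.118;  (δx_2)² = 0.0671
δΔx = √(0.185) = 0.431 cm

0.431 cm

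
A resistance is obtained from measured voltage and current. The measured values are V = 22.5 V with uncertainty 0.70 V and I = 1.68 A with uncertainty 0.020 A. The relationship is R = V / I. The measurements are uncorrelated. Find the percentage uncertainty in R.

For a monomial R ∝ V, I^-1, fractional errors add in quadrature:
  (1·δV/V)² = (1×0.0311)² = 0.000968;  (-1·δI/I)² = (-1×0.0119)² = 0.000142
δR/R = √(0.00111) = 0.0333

3.33%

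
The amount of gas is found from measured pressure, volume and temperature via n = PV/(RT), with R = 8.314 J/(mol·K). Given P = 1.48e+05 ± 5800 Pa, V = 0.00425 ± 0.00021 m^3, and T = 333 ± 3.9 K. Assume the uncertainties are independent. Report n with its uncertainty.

Relative error in a monomial: (δn/n)² = Σ (nᵢ · δxᵢ/xᵢ)².
  (1·δP/P)² = (1×0.0392)² = 0.00154;  (1·δV/V)² = (1×0.0494)² = 0.00244;  (-1·δT/T)² = (-1×0.0117)² = 0.000137
δn/n = √(0.00411) = 0.0641
n = 0.227 mol, so δn = 0.0641 × 0.227 = 0.0146 mol.

0.227 ± 0.0146 mol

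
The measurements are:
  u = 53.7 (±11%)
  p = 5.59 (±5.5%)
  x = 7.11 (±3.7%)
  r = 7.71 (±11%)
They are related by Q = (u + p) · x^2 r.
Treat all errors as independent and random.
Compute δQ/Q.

Let w = u + p = 59.3. δw = √(δu² + δp²) = √(34.9 + 0.0945) = 5.91, so δw/w = 0.0998.
Q is then a monomial in w, x, r:
δQ/Q = √((δw/w)² + (2·δx/x)² + (1·δr/r)²) = √(0.00995 + 0.00548 + 0.0121) = 0.166

0.166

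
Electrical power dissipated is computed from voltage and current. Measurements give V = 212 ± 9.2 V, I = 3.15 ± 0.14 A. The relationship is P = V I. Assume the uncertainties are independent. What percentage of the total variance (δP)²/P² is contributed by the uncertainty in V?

(δP/P)² = (1·δV/V)² + (1·δI/I)²
  V term: (1×0.0434)² = 0.00188
  I term: (1×0.0444)² = 0.00198
Total = 0.00386. Share from V = 0.00188/0.00386 = 0.488.

48.8%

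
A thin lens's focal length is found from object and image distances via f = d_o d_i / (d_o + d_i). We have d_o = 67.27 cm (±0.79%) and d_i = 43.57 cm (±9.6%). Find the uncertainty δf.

∂f/∂d_o = (d_i/(d_o+d_i))² = 0.155;  ∂f/∂d_i = (d_o/(d_o+d_i))² = 0.368
δf = √((∂f/∂d_o · δd_o)² + (∂f/∂d_i · δd_i)²) = √(0.00674 + 2.37) = 1.54 cm

1.54 cm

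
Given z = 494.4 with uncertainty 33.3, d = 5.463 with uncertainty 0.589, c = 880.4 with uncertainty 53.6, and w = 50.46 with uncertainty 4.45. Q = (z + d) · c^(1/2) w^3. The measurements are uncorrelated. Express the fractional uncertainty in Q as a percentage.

27.5%

Let u = z + d = 499.9. δu = √(δz² + δd²) = √(1110 + 0.347) = 33.3, so δu/u = 0.0666.
Q is then a monomial in u, c, w:
δQ/Q = √((δu/u)² + (½·δc/c)² + (3·δw/w)²) = √(0.00444 + 0.000927 + 0.0700) = 0.275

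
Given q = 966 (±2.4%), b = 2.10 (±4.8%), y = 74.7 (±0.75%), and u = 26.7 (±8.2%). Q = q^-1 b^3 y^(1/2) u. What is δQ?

Products/powers → add relative errors in quadrature, weighted by exponent:
  (-1·δq/q)² = (-1×0.0240)² = 0.000576;  (3·δb/b)² = (3×0.0480)² = 0.0207;  (½·δy/y)² = (0.5×0.00750)² = 1.41e-05;  (1·δu/u)² = (1×0.0820)² = 0.00672
δQ/Q = √(0.0281) = 0.167
Q = 2.21, so δQ = 0.167 × 2.21 = 0.371.

0.371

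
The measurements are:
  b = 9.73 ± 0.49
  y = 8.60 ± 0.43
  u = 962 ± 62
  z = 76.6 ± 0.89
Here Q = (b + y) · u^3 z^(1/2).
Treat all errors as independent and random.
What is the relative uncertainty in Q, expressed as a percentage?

Let w = b + y = 18.3. δw = √(δb² + δy²) = √(0.240 + 0.185) = 0.652, so δw/w = 0.0356.
Q is then a monomial in w, u, z:
δQ/Q = √((δw/w)² + (3·δu/u)² + (½·δz/z)²) = √(0.00126 + 0.0374 + 3.37e-05) = 0.197

19.7%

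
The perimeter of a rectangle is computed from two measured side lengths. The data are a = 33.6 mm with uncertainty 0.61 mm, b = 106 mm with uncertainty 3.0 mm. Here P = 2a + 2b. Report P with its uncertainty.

Each term contributes (cᵢ δxᵢ)² to (δP)²:
  (2·δa)² = 1.49;  (2·δb)² = 36.0
δP = √(37.5) = 6.12 mm
P = 279 mm.

279 ± 6.12 mm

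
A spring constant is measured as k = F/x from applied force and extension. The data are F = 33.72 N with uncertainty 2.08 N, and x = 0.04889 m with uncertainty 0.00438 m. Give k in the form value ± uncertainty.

k is a product of powers, so relative uncertainties combine in quadrature:
  (1·δF/F)² = (1×0.0617)² = 0.00380;  (-1·δx/x)² = (-1×0.0896)² = 0.00803
δk/k = √(0.0118) = 0.109
k = 689.7 N/m, so δk = 0.109 × 689.7 = 75.0 N/m.

689.7 ± 75.0 N/m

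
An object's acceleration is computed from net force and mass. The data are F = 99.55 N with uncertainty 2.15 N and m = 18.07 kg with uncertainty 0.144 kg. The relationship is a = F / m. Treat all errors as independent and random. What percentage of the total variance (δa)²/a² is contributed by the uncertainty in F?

(δa/a)² = (1·δF/F)² + (-1·δm/m)²
  F term: (1×0.0216)² = 0.000466
  m term: (-1×0.00797)² = 6.35e-05
Total = 0.000530. Share from F = 0.000466/0.000530 = 0.880.

88.0%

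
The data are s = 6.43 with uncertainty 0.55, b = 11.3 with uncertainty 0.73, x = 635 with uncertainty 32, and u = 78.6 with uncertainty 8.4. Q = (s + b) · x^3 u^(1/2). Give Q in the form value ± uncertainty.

(4.02 ± 0.678) × 10^10

Let w = s + b = 17.7. δw = √(δs² + δb²) = √(0.303 + 0.533) = 0.914, so δw/w = 0.0516.
Q is then a monomial in w, x, u:
δQ/Q = √((δw/w)² + (3·δx/x)² + (½·δu/u)²) = √(0.00266 + 0.0229 + 0.00286) = 0.168
Q = 4.02e+10, so δQ = 0.168 × 4.02e+10 = 6.78e+09.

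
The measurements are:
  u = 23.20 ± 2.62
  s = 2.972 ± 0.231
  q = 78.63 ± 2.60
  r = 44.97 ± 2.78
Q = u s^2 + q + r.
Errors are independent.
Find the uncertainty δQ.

39.6

Let p = u·s^2 = 204.9. δp/p = √((1·δu/u)² + (2·δs/s)²) = √(0.0128 + 0.0242) = 0.192, so δp = 39.4.
Q = p + q + r: δQ = √(δp² + δq² + δr²) = √(1550 + 6.76 + 7.73) = 39.6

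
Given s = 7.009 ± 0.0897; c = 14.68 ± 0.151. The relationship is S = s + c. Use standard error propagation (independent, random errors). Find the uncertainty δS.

Each term contributes (cᵢ δxᵢ)² to (δS)²:
  (δs)² = 0.00805;  (δc)² = 0.0228
δS = √(0.0308) = 0.176

0.176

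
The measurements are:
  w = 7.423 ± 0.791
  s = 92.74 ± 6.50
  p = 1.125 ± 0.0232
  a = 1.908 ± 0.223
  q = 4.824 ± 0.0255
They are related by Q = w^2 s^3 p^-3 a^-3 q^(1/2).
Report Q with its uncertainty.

Since Q is a product/quotient, work with relative uncertainties:
  (2·δw/w)² = (2×0.107)² = 0.0454;  (3·δs/s)² = (3×0.0701)² = 0.0442;  (-3·δp/p)² = (-3×0.0206)² = 0.00383;  (-3·δa/a)² = (-3×0.117)² = 0.123;  (½·δq/q)² = (0.5×0.00529)² = 6.99e-06
δQ/Q = √(0.216) = 0.465
Q = 9.76e+06, so δQ = 0.465 × 9.76e+06 = 4.54e+06.

(9.760 ± 4.54) × 10^6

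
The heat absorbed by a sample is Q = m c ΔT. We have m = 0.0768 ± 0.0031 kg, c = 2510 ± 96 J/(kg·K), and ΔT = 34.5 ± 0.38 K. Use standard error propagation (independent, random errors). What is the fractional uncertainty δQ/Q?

For a monomial Q ∝ m, c, ΔT, fractional errors add in quadrature:
  (1·δm/m)² = (1×0.0404)² = 0.00163;  (1·δc/c)² = (1×0.0382)² = 0.00146;  (1·δΔT/ΔT)² = (1×0.0110)² = 0.000121
δQ/Q = √(0.00321) = 0.0567

0.0567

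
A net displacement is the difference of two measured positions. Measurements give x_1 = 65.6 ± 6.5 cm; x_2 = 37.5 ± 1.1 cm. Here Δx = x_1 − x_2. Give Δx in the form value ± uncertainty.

Δx is a linear combination, so absolute uncertainties add in quadrature:
  (δx_1)² = 42.2;  (δx_2)² = 1.21
δΔx = √(43.5) = 6.59 cm
Δx = 28.1 cm.

28.1 ± 6.59 cm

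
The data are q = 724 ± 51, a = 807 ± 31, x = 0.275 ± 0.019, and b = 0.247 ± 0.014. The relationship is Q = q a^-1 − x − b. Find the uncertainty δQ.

Let p = q·a^-1 = 0.897. δp/p = √((1·δq/q)² + (-1·δa/a)²) = √(0.00496 + 0.00148) = 0.0802, so δp = 0.0720.
Q = p − x − b: δQ = √(δp² + δx² + δb²) = √(0.00518 + 0.000361 + 0.000196) = 0.0758

0.0758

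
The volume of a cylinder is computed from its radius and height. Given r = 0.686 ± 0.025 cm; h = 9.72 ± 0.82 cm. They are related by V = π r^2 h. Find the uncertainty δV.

Products/powers → add relative errors in quadrature, weighted by exponent:
  (2·δr/r)² = (2×0.0364)² = 0.00531;  (1·δh/h)² = (1×0.0844)² = 0.00712
δV/V = √(0.0124) = 0.111
V = 14.4 cm^3, so δV = 0.111 × 14.4 = 1.60 cm^3.

1.60 cm^3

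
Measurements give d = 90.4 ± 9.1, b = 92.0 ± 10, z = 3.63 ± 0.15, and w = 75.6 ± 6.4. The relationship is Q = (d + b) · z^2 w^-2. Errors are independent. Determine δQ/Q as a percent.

20.2%

Let u = d + b = 182. δu = √(δd² + δb²) = √(82.8 + 100) = 13.5, so δu/u = 0.0741.
Q is then a monomial in u, z, w:
δQ/Q = √((δu/u)² + (2·δz/z)² + (-2·δw/w)²) = √(0.00549 + 0.00683 + 0.0287) = 0.202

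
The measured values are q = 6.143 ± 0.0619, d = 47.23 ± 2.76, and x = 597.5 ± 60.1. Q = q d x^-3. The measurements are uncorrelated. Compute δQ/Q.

Relative error in a monomial: (δQ/Q)² = Σ (nᵢ · δxᵢ/xᵢ)².
  (1·δq/q)² = (1×0.0101)² = 0.000102;  (1·δd/d)² = (1×0.0584)² = 0.00341;  (-3·δx/x)² = (-3×0.101)² = 0.0911
δQ/Q = √(0.0946) = 0.308

0.308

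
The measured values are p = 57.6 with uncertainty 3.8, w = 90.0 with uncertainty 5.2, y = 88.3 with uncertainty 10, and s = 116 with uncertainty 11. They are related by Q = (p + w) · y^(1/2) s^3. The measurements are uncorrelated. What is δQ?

6.35e+08

Let u = p + w = 148. δu = √(δp² + δw²) = √(14.4 + 27.0) = 6.44, so δu/u = 0.0436.
Q is then a monomial in u, y, s:
δQ/Q = √((δu/u)² + (½·δy/y)² + (3·δs/s)²) = √(0.00190 + 0.00321 + 0.0809) = 0.293
Q = 2.16e+09, so δQ = 0.293 × 2.16e+09 = 6.35e+08.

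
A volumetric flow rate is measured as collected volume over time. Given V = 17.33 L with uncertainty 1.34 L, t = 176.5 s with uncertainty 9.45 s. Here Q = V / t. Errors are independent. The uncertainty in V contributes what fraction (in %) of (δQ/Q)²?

(δQ/Q)² = (1·δV/V)² + (-1·δt/t)²
  V term: (1×0.0773)² = 0.00598
  t term: (-1×0.0535)² = 0.00287
Total = 0.00885. Share from V = 0.00598/0.00885 = 0.676.

67.6%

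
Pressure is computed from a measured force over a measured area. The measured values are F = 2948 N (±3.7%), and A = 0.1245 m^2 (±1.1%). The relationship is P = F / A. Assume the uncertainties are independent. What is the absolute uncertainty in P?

Products/powers → add relative errors in quadrature, weighted by exponent:
  (1·δF/F)² = (1×0.0370)² = 0.00137;  (-1·δA/A)² = (-1×0.0110)² = 0.000121
δP/P = √(0.00149) = 0.0386
P = 23680 Pa, so δP = 0.0386 × 23680 = 914 Pa.

914 Pa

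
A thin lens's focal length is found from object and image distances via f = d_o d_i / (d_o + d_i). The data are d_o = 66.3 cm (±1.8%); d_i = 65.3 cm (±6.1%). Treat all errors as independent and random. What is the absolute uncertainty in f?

1.05 cm

∂f/∂d_o = (d_i/(d_o+d_i))² = 0.246;  ∂f/∂d_i = (d_o/(d_o+d_i))² = 0.254
δf = √((∂f/∂d_o · δd_o)² + (∂f/∂d_i · δd_i)²) = √(0.0863 + 1.02) = 1.05 cm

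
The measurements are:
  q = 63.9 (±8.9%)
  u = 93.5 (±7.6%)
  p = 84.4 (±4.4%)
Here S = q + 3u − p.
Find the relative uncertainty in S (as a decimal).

0.0861

Absolute uncertainties add in quadrature for a linear combination:
  (δq)² = 32.3;  (3·δu)² = 454;  (δp)² = 13.8
δS = √(501) = 22.4
S = 260, so δS/S = 22.4/260 = 0.0861.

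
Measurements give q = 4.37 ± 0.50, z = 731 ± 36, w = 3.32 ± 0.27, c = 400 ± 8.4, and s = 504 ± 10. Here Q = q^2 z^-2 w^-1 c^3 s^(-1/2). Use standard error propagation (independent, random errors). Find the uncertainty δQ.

Products/powers → add relative errors in quadrature, weighted by exponent:
  (2·δq/q)² = (2×0.114)² = 0.0524;  (-2·δz/z)² = (-2×0.0492)² = 0.00970;  (-1·δw/w)² = (-1×0.0813)² = 0.00661;  (3·δc/c)² = (3×0.0210)² = 0.00397;  (−½·δs/s)² = (-0.5×0.0198)² = 9.84e-05
δQ/Q = √(0.0727) = 0.270
Q = 30.7, so δQ = 0.270 × 30.7 = 8.28.

8.28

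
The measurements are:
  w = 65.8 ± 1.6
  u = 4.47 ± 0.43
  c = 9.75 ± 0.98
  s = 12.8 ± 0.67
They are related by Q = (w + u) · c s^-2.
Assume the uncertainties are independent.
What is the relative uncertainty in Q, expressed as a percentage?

14.7%

Let h = w + u = 70.3. δh = √(δw² + δu²) = √(2.56 + 0.185) = 1.66, so δh/h = 0.0236.
Q is then a monomial in h, c, s:
δQ/Q = √((δh/h)² + (1·δc/c)² + (-2·δs/s)²) = √(0.000556 + 0.0101 + 0.0110) = 0.147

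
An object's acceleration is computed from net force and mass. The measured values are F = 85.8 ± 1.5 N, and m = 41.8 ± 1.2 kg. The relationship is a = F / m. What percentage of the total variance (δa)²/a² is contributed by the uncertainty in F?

27.1%

(δa/a)² = (1·δF/F)² + (-1·δm/m)²
  F term: (1×0.0175)² = 0.000306
  m term: (-1×0.0287)² = 0.000824
Total = 0.00113. Share from F = 0.000306/0.00113 = 0.271.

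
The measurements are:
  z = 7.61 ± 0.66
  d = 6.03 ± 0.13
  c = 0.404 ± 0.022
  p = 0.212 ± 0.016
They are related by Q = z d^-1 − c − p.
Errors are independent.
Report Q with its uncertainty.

Let w = z·d^-1 = 1.26. δw/w = √((1·δz/z)² + (-1·δd/d)²) = √(0.00752 + 0.000465) = 0.0894, so δw = 0.113.
Q = w − c − p: δQ = √(δw² + δc² + δp²) = √(0.0127 + 0.000484 + 0.000256) = 0.116
Q = 0.646.

0.646 ± 0.116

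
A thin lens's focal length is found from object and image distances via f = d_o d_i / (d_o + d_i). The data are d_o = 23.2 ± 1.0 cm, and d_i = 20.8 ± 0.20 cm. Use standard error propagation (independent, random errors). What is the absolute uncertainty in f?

0.230 cm

∂f/∂d_o = (d_i/(d_o+d_i))² = 0.223;  ∂f/∂d_i = (d_o/(d_o+d_i))² = 0.278
δf = √((∂f/∂d_o · δd_o)² + (∂f/∂d_i · δd_i)²) = √(0.0499 + 0.00309) = 0.230 cm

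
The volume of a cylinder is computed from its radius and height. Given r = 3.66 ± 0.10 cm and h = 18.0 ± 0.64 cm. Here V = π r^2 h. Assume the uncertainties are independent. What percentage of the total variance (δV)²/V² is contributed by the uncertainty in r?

(δV/V)² = (2·δr/r)² + (1·δh/h)²
  r term: (2×0.0273)² = 0.00299
  h term: (1×0.0356)² = 0.00126
Total = 0.00425. Share from r = 0.00299/0.00425 = 0.703.

70.3%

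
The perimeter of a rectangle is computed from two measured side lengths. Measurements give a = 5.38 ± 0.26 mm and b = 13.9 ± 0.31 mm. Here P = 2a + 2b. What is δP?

0.809 mm

Each term contributes (cᵢ δxᵢ)² to (δP)²:
  (2·δa)² = 0.270;  (2·δb)² = 0.384
δP = √(0.655) = 0.809 mm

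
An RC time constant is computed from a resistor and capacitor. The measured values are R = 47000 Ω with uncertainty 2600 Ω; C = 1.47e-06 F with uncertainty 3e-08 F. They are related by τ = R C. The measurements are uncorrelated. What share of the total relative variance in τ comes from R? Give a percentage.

(δτ/τ)² = (1·δR/R)² + (1·δC/C)²
  R term: (1×0.0553)² = 0.00306
  C term: (1×0.0204)² = 0.000416
Total = 0.00348. Share from R = 0.00306/0.00348 = 0.880.

88.0%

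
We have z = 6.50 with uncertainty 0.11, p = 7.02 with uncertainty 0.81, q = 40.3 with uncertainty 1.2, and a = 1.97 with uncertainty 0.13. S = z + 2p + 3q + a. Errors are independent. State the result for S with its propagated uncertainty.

Sums and differences: (δS)² = Σ (cᵢ δxᵢ)².
  (δz)² = 0.0121;  (2·δp)² = 2.62;  (3·δq)² = 13.0;  (δa)² = 0.0169
δS = √(15.6) = 3.95
S = 143.

143 ± 3.95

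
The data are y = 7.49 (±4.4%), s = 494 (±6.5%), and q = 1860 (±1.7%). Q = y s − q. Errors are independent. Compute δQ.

Let p = y·s = 3700. δp/p = √((1·δy/y)² + (1·δs/s)²) = √(0.00194 + 0.00423) = 0.0785, so δp = 290.
Q = p − q: δQ = √(δp² + δq²) = √(84300 + 1000) = 292

292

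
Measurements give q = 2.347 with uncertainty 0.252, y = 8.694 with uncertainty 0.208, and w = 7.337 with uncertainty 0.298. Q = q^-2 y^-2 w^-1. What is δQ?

7.32e-05

Products/powers → add relative errors in quadrature, weighted by exponent:
  (-2·δq/q)² = (-2×0.107)² = 0.0461;  (-2·δy/y)² = (-2×0.0239)² = 0.00229;  (-1·δw/w)² = (-1×0.0406)² = 0.00165
δQ/Q = √(0.0501) = 0.224
Q = 0.0003274, so δQ = 0.224 × 0.0003274 = 7.32e-05.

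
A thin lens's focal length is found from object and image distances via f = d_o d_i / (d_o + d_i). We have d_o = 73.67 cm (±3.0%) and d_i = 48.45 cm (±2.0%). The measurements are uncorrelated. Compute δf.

0.495 cm

∂f/∂d_o = (d_i/(d_o+d_i))² = 0.157;  ∂f/∂d_i = (d_o/(d_o+d_i))² = 0.364
δf = √((∂f/∂d_o · δd_o)² + (∂f/∂d_i · δd_i)²) = √(0.121 + 0.124) = 0.495 cm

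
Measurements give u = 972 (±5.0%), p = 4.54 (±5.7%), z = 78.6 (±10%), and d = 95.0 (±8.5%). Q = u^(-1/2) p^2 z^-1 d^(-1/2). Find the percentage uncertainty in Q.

15.9%

For a monomial Q ∝ u^(-1/2), p^2, z^-1, d^(-1/2), fractional errors add in quadrature:
  (−½·δu/u)² = (-0.5×0.0500)² = 0.000625;  (2·δp/p)² = (2×0.0570)² = 0.0130;  (-1·δz/z)² = (-1×0.100)² = 0.0100;  (−½·δd/d)² = (-0.5×0.0850)² = 0.00181
δQ/Q = √(0.0254) = 0.159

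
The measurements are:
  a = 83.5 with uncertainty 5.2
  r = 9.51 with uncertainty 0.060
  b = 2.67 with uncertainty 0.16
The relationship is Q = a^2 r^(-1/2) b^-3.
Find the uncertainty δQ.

26.0

Relative error in a monomial: (δQ/Q)² = Σ (nᵢ · δxᵢ/xᵢ)².
  (2·δa/a)² = (2×0.0623)² = 0.0155;  (−½·δr/r)² = (-0.5×0.00631)² = 9.95e-06;  (-3·δb/b)² = (-3×0.0599)² = 0.0323
δQ/Q = √(0.0478) = 0.219
Q = 119, so δQ = 0.219 × 119 = 26.0.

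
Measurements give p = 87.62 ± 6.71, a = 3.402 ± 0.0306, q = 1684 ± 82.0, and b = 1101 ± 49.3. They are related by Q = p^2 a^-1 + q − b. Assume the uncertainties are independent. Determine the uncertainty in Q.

Let w = p^2·a^-1 = 2257. δw/w = √((2·δp/p)² + (-1·δa/a)²) = √(0.0235 + 8.09e-05) = 0.153, so δw = 346.
Q = w + q − b: δQ = √(δw² + δq² + δb²) = √(1.2e+05 + 6720 + 2430) = 359

359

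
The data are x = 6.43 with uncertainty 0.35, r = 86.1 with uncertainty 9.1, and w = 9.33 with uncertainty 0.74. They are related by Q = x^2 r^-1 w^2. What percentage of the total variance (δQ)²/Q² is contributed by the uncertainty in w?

(δQ/Q)² = (2·δx/x)² + (-1·δr/r)² + (2·δw/w)²
  x term: (2×0.0544)² = 0.0119
  r term: (-1×0.106)² = 0.0112
  w term: (2×0.0793)² = 0.0252
Total = 0.0482. Share from w = 0.0252/0.0482 = 0.522.

52.2%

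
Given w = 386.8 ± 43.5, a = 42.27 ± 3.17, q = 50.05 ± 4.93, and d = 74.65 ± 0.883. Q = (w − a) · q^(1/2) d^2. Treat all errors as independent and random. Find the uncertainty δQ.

Let u = w − a = 344.5. δu = √(δw² + δa²) = √(1890 + 10.0) = 43.6, so δu/u = 0.127.
Q is then a monomial in u, q, d:
δQ/Q = √((δu/u)² + (½·δq/q)² + (2·δd/d)²) = √(0.0160 + 0.00243 + 0.000560) = 0.138
Q = 1.358e+07, so δQ = 0.138 × 1.358e+07 = 1.87e+06.

1.87e+06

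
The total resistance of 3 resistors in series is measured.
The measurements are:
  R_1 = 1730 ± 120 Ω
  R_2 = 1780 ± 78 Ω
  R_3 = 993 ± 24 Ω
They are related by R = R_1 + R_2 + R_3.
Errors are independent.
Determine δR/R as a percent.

3.22%

For a sum/difference, combine absolute errors in quadrature:
  (δR_1)² = 14400;  (δR_2)² = 6080;  (δR_3)² = 576
δR = √(21100) = 145 Ω
R = 4500 Ω, so δR/R = 145/4500 = 0.0322.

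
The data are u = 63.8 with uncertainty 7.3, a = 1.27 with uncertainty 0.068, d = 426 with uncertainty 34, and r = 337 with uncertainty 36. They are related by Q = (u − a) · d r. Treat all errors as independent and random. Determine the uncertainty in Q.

1.59e+06

Let w = u − a = 62.5. δw = √(δu² + δa²) = √(53.3 + 0.00462) = 7.30, so δw/w = 0.117.
Q is then a monomial in w, d, r:
δQ/Q = √((δw/w)² + (1·δd/d)² + (1·δr/r)²) = √(0.0136 + 0.00637 + 0.0114) = 0.177
Q = 8.98e+06, so δQ = 0.177 × 8.98e+06 = 1.59e+06.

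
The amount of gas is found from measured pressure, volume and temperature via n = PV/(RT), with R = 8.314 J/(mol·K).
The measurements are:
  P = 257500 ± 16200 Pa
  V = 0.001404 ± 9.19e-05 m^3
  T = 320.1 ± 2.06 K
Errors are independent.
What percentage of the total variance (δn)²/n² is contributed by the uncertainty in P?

(δn/n)² = (1·δP/P)² + (1·δV/V)² + (-1·δT/T)²
  P term: (1×0.0629)² = 0.00396
  V term: (1×0.0655)² = 0.00428
  T term: (-1×0.00644)² = 4.14e-05
Total = 0.00828. Share from P = 0.00396/0.00828 = 0.478.

47.8%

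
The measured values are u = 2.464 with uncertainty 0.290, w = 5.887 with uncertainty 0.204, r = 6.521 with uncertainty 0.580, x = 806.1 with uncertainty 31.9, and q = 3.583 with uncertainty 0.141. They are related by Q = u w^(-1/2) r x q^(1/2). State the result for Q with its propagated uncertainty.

10100 ± 1570

Products/powers → add relative errors in quadrature, weighted by exponent:
  (1·δu/u)² = (1×0.118)² = 0.0139;  (−½·δw/w)² = (-0.5×0.0347)² = 0.000300;  (1·δr/r)² = (1×0.0889)² = 0.00791;  (1·δx/x)² = (1×0.0396)² = 0.00157;  (½·δq/q)² = (0.5×0.0394)² = 0.000387
δQ/Q = √(0.0240) = 0.155
Q = 10100, so δQ = 0.155 × 10100 = 1570.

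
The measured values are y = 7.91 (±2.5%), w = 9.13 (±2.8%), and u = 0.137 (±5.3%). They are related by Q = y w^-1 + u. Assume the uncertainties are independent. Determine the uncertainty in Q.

0.0333

Let p = y·w^-1 = 0.866. δp/p = √((1·δy/y)² + (-1·δw/w)²) = √(0.000625 + 0.000784) = 0.0375, so δp = 0.0325.
Q = p + u: δQ = √(δp² + δu²) = √(0.00106 + 5.27e-05) = 0.0333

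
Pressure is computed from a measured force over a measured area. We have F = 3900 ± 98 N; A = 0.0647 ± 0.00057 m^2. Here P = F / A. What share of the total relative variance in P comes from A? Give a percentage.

(δP/P)² = (1·δF/F)² + (-1·δA/A)²
  F term: (1×0.0251)² = 0.000631
  A term: (-1×0.00881)² = 7.76e-05
Total = 0.000709. Share from A = 7.76e-05/0.000709 = 0.109.

10.9%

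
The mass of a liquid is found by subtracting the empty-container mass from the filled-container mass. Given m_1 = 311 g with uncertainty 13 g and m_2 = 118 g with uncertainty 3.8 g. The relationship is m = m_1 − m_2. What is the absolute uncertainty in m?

13.5 g

Sums and differences: (δm)² = Σ (cᵢ δxᵢ)².
  (δm_1)² = 169;  (δm_2)² = 14.4
δm = √(183) = 13.5 g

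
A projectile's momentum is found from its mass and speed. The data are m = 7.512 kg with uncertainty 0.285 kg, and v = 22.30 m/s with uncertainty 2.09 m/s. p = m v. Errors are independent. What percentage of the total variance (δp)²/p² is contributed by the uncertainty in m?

(δp/p)² = (1·δm/m)² + (1·δv/v)²
  m term: (1×0.0379)² = 0.00144
  v term: (1×0.0937)² = 0.00878
Total = 0.0102. Share from m = 0.00144/0.0102 = 0.141.

14.1%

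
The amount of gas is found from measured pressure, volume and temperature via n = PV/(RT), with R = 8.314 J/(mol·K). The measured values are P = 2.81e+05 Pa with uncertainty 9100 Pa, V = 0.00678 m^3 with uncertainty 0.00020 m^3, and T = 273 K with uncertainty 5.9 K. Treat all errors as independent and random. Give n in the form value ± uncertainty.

0.839 ± 0.0410 mol

Each factor contributes (exponent × relative error)² to (δn/n)²:
  (1·δP/P)² = (1×0.0324)² = 0.00105;  (1·δV/V)² = (1×0.0295)² = 0.000870;  (-1·δT/T)² = (-1×0.0216)² = 0.000467
δn/n = √(0.00239) = 0.0488
n = 0.839 mol, so δn = 0.0488 × 0.839 = 0.0410 mol.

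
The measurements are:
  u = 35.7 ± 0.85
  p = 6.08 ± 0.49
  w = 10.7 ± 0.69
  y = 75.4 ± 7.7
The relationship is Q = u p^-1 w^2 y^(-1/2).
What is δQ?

Q is a product of powers, so relative uncertainties combine in quadrature:
  (1·δu/u)² = (1×0.0238)² = 0.000567;  (-1·δp/p)² = (-1×0.0806)² = 0.00650;  (2·δw/w)² = (2×0.0645)² = 0.0166;  (−½·δy/y)² = (-0.5×0.102)² = 0.00261
δQ/Q = √(0.0263) = 0.162
Q = 77.4, so δQ = 0.162 × 77.4 = 12.6.

12.6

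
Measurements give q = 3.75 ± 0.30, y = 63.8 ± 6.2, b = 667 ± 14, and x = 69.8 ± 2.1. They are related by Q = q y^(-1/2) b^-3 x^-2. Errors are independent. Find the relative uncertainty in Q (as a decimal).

0.128

Products/powers → add relative errors in quadrature, weighted by exponent:
  (1·δq/q)² = (1×0.0800)² = 0.00640;  (−½·δy/y)² = (-0.5×0.0972)² = 0.00236;  (-3·δb/b)² = (-3×0.0210)² = 0.00397;  (-2·δx/x)² = (-2×0.0301)² = 0.00362
δQ/Q = √(0.0163) = 0.128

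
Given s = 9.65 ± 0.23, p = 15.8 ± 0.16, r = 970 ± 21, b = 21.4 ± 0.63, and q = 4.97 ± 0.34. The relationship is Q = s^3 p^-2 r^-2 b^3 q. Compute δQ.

Since Q is a product/quotient, work with relative uncertainties:
  (3·δs/s)² = (3×0.0238)² = 0.00511;  (-2·δp/p)² = (-2×0.0101)² = 0.000410;  (-2·δr/r)² = (-2×0.0216)² = 0.00187;  (3·δb/b)² = (3×0.0294)² = 0.00780;  (1·δq/q)² = (1×0.0684)² = 0.00468
δQ/Q = √(0.0199) = 0.141
Q = 0.186, so δQ = 0.141 × 0.186 = 0.0263.

0.0263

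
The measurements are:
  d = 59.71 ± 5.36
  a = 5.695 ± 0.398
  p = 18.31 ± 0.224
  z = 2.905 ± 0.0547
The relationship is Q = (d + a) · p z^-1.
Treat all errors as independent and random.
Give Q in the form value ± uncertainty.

Let u = d + a = 65.41. δu = √(δd² + δa²) = √(28.7 + 0.158) = 5.37, so δu/u = 0.0822.
Q is then a monomial in u, p, z:
δQ/Q = √((δu/u)² + (1·δp/p)² + (-1·δz/z)²) = √(0.00675 + 0.000150 + 0.000355) = 0.0852
Q = 412.2, so δQ = 0.0852 × 412.2 = 35.1.

412.2 ± 35.1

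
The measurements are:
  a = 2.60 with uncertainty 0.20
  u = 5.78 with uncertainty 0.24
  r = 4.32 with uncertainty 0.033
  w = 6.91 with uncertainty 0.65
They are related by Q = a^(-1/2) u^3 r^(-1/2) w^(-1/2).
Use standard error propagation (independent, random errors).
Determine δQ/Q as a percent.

Products/powers → add relative errors in quadrature, weighted by exponent:
  (−½·δa/a)² = (-0.5×0.0769)² = 0.00148;  (3·δu/u)² = (3×0.0415)² = 0.0155;  (−½·δr/r)² = (-0.5×0.00764)² = 1.46e-05;  (−½·δw/w)² = (-0.5×0.0941)² = 0.00221
δQ/Q = √(0.0192) = 0.139

13.9%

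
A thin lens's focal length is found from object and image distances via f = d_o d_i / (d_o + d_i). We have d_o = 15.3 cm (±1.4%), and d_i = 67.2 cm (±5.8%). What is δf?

0.195 cm

∂f/∂d_o = (d_i/(d_o+d_i))² = 0.663;  ∂f/∂d_i = (d_o/(d_o+d_i))² = 0.0344
δf = √((∂f/∂d_o · δd_o)² + (∂f/∂d_i · δd_i)²) = √(0.0202 + 0.0180) = 0.195 cm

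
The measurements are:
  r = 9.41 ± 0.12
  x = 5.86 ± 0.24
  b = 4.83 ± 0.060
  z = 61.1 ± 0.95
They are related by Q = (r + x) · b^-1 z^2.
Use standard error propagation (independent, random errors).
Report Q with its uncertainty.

Let u = r + x = 15.3. δu = √(δr² + δx²) = √(0.0144 + 0.0576) = 0.268, so δu/u = 0.0176.
Q is then a monomial in u, b, z:
δQ/Q = √((δu/u)² + (-1·δb/b)² + (2·δz/z)²) = √(0.000309 + 0.000154 + 0.000967) = 0.0378
Q = 11800, so δQ = 0.0378 × 11800 = 446.

11800 ± 446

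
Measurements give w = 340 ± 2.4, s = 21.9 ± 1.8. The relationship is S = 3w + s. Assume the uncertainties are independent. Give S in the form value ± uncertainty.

1040 ± 7.42

Sums and differences: (δS)² = Σ (cᵢ δxᵢ)².
  (3·δw)² = 51.8;  (δs)² = 3.24
δS = √(55.1) = 7.42
S = 1040.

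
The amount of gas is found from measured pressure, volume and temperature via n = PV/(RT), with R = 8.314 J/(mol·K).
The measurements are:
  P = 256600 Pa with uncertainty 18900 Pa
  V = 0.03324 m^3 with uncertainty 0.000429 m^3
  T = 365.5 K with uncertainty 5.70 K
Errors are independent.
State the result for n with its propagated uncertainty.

Since n is a product/quotient, work with relative uncertainties:
  (1·δP/P)² = (1×0.0737)² = 0.00543;  (1·δV/V)² = (1×0.0129)² = 0.000167;  (-1·δT/T)² = (-1×0.0156)² = 0.000243
δn/n = √(0.00583) = 0.0764
n = 2.807 mol, so δn = 0.0764 × 2.807 = 0.214 mol.

2.807 ± 0.214 mol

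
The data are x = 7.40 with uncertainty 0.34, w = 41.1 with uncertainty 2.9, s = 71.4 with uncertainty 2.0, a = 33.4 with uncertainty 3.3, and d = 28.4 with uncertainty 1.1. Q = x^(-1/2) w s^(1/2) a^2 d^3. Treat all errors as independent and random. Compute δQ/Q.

0.241

Q is a product of powers, so relative uncertainties combine in quadrature:
  (−½·δx/x)² = (-0.5×0.0459)² = 0.000528;  (1·δw/w)² = (1×0.0706)² = 0.00498;  (½·δs/s)² = (0.5×0.0280)² = 0.000196;  (2·δa/a)² = (2×0.0988)² = 0.0390;  (3·δd/d)² = (3×0.0387)² = 0.0135
δQ/Q = √(0.0583) = 0.241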